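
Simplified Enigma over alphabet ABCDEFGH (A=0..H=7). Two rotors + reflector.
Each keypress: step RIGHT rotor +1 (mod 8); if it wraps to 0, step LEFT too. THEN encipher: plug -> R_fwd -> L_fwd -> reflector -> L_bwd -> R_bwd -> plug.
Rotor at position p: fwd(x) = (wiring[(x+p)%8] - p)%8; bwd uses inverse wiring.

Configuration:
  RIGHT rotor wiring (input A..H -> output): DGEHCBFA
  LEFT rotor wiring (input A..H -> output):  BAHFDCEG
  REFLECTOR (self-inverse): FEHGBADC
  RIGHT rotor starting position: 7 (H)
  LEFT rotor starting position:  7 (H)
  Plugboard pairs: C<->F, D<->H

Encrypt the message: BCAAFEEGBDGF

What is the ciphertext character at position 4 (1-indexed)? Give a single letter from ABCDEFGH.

Char 1 ('B'): step: R->0, L->0 (L advanced); B->plug->B->R->G->L->E->refl->B->L'->A->R'->H->plug->D
Char 2 ('C'): step: R->1, L=0; C->plug->F->R->E->L->D->refl->G->L'->H->R'->G->plug->G
Char 3 ('A'): step: R->2, L=0; A->plug->A->R->C->L->H->refl->C->L'->F->R'->B->plug->B
Char 4 ('A'): step: R->3, L=0; A->plug->A->R->E->L->D->refl->G->L'->H->R'->B->plug->B

B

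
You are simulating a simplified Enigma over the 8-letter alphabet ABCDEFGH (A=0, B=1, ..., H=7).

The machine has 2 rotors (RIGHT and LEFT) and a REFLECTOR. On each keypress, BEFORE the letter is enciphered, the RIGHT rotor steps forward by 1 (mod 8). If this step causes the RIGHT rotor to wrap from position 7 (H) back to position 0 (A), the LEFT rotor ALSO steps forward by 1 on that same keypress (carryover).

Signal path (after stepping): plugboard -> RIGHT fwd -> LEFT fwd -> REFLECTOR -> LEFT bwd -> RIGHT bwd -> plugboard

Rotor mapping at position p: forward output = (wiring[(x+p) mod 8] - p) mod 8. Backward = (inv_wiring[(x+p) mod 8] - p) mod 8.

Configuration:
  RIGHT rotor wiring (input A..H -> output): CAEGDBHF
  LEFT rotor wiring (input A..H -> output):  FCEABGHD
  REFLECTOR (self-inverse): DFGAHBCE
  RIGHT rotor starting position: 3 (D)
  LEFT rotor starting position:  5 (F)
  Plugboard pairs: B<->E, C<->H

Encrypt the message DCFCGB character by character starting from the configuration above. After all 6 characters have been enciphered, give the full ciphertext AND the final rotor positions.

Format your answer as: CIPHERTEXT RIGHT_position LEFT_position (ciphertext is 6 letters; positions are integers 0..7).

Answer: CBHFDC 1 6

Derivation:
Char 1 ('D'): step: R->4, L=5; D->plug->D->R->B->L->C->refl->G->L'->C->R'->H->plug->C
Char 2 ('C'): step: R->5, L=5; C->plug->H->R->G->L->D->refl->A->L'->D->R'->E->plug->B
Char 3 ('F'): step: R->6, L=5; F->plug->F->R->A->L->B->refl->F->L'->E->R'->C->plug->H
Char 4 ('C'): step: R->7, L=5; C->plug->H->R->A->L->B->refl->F->L'->E->R'->F->plug->F
Char 5 ('G'): step: R->0, L->6 (L advanced); G->plug->G->R->H->L->A->refl->D->L'->G->R'->D->plug->D
Char 6 ('B'): step: R->1, L=6; B->plug->E->R->A->L->B->refl->F->L'->B->R'->H->plug->C
Final: ciphertext=CBHFDC, RIGHT=1, LEFT=6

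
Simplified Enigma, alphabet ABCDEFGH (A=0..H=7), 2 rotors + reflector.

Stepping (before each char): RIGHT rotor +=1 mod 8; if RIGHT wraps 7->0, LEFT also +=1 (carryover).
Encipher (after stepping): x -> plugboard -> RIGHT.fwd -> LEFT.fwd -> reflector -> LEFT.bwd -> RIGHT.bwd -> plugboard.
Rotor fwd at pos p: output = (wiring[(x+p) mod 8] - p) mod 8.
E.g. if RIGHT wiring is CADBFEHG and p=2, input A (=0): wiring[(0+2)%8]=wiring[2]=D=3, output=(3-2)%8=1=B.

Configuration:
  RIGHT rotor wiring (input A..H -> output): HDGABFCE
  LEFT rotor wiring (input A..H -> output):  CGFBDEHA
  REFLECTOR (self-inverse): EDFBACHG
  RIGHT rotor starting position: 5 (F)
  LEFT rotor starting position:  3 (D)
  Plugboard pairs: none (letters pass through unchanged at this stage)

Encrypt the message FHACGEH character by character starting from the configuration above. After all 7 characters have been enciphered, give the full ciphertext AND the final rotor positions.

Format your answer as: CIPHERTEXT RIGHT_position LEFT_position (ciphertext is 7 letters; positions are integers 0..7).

Char 1 ('F'): step: R->6, L=3; F->plug->F->R->C->L->B->refl->D->L'->G->R'->B->plug->B
Char 2 ('H'): step: R->7, L=3; H->plug->H->R->D->L->E->refl->A->L'->B->R'->E->plug->E
Char 3 ('A'): step: R->0, L->4 (L advanced); A->plug->A->R->H->L->F->refl->C->L'->F->R'->F->plug->F
Char 4 ('C'): step: R->1, L=4; C->plug->C->R->H->L->F->refl->C->L'->F->R'->B->plug->B
Char 5 ('G'): step: R->2, L=4; G->plug->G->R->F->L->C->refl->F->L'->H->R'->C->plug->C
Char 6 ('E'): step: R->3, L=4; E->plug->E->R->B->L->A->refl->E->L'->D->R'->H->plug->H
Char 7 ('H'): step: R->4, L=4; H->plug->H->R->E->L->G->refl->H->L'->A->R'->D->plug->D
Final: ciphertext=BEFBCHD, RIGHT=4, LEFT=4

Answer: BEFBCHD 4 4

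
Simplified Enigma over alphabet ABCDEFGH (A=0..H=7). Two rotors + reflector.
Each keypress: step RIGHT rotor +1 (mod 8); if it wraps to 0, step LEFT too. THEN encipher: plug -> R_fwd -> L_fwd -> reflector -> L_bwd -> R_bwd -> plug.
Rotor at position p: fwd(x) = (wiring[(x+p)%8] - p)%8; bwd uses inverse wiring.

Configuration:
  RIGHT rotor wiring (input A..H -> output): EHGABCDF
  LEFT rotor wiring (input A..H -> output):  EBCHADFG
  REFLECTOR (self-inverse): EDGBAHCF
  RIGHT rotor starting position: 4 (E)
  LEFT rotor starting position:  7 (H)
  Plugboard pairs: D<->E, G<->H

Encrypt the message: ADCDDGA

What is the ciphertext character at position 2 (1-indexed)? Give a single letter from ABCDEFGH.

Char 1 ('A'): step: R->5, L=7; A->plug->A->R->F->L->B->refl->D->L'->D->R'->G->plug->H
Char 2 ('D'): step: R->6, L=7; D->plug->E->R->A->L->H->refl->F->L'->B->R'->D->plug->E

E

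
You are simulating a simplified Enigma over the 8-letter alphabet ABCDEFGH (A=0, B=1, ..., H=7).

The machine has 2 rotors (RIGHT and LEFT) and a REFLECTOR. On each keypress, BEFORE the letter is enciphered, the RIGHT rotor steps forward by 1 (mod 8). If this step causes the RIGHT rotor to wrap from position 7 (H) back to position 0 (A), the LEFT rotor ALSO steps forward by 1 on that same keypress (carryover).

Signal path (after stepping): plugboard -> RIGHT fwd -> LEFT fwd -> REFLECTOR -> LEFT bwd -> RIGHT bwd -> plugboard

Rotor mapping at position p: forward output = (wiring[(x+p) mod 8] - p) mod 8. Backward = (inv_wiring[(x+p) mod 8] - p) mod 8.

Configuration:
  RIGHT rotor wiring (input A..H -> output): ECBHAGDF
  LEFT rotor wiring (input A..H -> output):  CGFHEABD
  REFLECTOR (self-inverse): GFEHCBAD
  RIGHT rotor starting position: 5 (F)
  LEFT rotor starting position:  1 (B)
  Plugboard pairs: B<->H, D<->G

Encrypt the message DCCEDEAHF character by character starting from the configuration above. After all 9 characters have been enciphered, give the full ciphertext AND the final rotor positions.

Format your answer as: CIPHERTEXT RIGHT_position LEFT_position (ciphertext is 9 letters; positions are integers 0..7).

Answer: ABBAADEBA 6 2

Derivation:
Char 1 ('D'): step: R->6, L=1; D->plug->G->R->C->L->G->refl->A->L'->F->R'->A->plug->A
Char 2 ('C'): step: R->7, L=1; C->plug->C->R->D->L->D->refl->H->L'->E->R'->H->plug->B
Char 3 ('C'): step: R->0, L->2 (L advanced); C->plug->C->R->B->L->F->refl->B->L'->F->R'->H->plug->B
Char 4 ('E'): step: R->1, L=2; E->plug->E->R->F->L->B->refl->F->L'->B->R'->A->plug->A
Char 5 ('D'): step: R->2, L=2; D->plug->G->R->C->L->C->refl->E->L'->H->R'->A->plug->A
Char 6 ('E'): step: R->3, L=2; E->plug->E->R->C->L->C->refl->E->L'->H->R'->G->plug->D
Char 7 ('A'): step: R->4, L=2; A->plug->A->R->E->L->H->refl->D->L'->A->R'->E->plug->E
Char 8 ('H'): step: R->5, L=2; H->plug->B->R->G->L->A->refl->G->L'->D->R'->H->plug->B
Char 9 ('F'): step: R->6, L=2; F->plug->F->R->B->L->F->refl->B->L'->F->R'->A->plug->A
Final: ciphertext=ABBAADEBA, RIGHT=6, LEFT=2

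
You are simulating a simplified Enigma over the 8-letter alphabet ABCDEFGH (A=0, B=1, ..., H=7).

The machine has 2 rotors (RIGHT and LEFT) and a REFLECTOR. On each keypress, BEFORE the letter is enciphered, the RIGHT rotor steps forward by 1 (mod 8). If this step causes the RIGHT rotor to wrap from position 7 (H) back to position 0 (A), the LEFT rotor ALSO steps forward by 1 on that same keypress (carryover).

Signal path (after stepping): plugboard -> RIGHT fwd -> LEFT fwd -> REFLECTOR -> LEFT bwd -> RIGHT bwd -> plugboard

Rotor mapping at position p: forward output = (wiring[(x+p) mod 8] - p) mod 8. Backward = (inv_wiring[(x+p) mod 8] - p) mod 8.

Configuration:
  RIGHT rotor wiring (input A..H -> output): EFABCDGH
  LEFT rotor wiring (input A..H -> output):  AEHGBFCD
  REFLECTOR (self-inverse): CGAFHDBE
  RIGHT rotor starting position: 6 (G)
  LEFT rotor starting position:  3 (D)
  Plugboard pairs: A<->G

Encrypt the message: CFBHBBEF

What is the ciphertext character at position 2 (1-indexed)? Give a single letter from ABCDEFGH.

Char 1 ('C'): step: R->7, L=3; C->plug->C->R->G->L->B->refl->G->L'->B->R'->D->plug->D
Char 2 ('F'): step: R->0, L->4 (L advanced); F->plug->F->R->D->L->H->refl->E->L'->E->R'->A->plug->G

G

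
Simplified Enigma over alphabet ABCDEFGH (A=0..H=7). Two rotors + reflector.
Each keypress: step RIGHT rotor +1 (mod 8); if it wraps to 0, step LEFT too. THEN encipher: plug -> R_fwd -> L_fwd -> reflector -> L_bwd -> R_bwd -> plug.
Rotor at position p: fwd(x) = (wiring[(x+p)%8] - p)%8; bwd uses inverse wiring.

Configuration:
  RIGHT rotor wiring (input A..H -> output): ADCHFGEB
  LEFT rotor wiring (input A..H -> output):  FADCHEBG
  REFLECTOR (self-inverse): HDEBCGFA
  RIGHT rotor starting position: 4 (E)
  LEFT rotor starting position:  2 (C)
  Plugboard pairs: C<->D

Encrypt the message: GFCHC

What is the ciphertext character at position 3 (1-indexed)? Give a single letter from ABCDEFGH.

Char 1 ('G'): step: R->5, L=2; G->plug->G->R->C->L->F->refl->G->L'->H->R'->B->plug->B
Char 2 ('F'): step: R->6, L=2; F->plug->F->R->B->L->A->refl->H->L'->E->R'->E->plug->E
Char 3 ('C'): step: R->7, L=2; C->plug->D->R->D->L->C->refl->E->L'->F->R'->H->plug->H

H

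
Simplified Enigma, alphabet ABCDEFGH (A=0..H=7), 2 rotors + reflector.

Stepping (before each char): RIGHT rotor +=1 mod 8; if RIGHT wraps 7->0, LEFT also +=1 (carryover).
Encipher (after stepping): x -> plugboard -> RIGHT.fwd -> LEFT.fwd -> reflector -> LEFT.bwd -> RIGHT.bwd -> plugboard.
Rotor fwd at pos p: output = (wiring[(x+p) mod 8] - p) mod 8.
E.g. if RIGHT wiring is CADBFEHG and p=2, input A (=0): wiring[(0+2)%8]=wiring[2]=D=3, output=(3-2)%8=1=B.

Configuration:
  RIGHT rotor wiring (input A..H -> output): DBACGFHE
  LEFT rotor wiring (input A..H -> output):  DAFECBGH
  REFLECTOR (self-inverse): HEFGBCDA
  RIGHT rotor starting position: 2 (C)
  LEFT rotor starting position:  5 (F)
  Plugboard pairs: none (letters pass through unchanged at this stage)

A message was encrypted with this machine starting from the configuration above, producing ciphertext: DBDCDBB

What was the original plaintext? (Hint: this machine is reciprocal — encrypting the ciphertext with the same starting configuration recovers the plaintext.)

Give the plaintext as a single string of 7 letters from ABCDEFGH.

Char 1 ('D'): step: R->3, L=5; D->plug->D->R->E->L->D->refl->G->L'->D->R'->B->plug->B
Char 2 ('B'): step: R->4, L=5; B->plug->B->R->B->L->B->refl->E->L'->A->R'->D->plug->D
Char 3 ('D'): step: R->5, L=5; D->plug->D->R->G->L->H->refl->A->L'->F->R'->G->plug->G
Char 4 ('C'): step: R->6, L=5; C->plug->C->R->F->L->A->refl->H->L'->G->R'->B->plug->B
Char 5 ('D'): step: R->7, L=5; D->plug->D->R->B->L->B->refl->E->L'->A->R'->H->plug->H
Char 6 ('B'): step: R->0, L->6 (L advanced); B->plug->B->R->B->L->B->refl->E->L'->G->R'->E->plug->E
Char 7 ('B'): step: R->1, L=6; B->plug->B->R->H->L->D->refl->G->L'->F->R'->D->plug->D

Answer: BDGBHED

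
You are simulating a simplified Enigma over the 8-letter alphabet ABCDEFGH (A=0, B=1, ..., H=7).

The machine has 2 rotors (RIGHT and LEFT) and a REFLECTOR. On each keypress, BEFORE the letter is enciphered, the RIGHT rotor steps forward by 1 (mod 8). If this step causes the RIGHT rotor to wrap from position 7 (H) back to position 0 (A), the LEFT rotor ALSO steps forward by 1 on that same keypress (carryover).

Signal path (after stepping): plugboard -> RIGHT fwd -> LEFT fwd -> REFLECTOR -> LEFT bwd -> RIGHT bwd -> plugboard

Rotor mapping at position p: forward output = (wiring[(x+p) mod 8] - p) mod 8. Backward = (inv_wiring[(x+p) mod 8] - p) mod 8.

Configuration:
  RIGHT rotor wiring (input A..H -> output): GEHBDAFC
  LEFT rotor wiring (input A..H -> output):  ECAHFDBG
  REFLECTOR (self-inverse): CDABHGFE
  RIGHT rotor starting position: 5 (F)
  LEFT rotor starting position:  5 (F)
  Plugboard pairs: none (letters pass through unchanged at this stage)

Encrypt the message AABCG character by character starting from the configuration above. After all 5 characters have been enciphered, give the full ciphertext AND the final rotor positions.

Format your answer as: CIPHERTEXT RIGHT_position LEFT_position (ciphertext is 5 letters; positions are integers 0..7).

Char 1 ('A'): step: R->6, L=5; A->plug->A->R->H->L->A->refl->C->L'->G->R'->D->plug->D
Char 2 ('A'): step: R->7, L=5; A->plug->A->R->D->L->H->refl->E->L'->B->R'->G->plug->G
Char 3 ('B'): step: R->0, L->6 (L advanced); B->plug->B->R->E->L->C->refl->A->L'->B->R'->D->plug->D
Char 4 ('C'): step: R->1, L=6; C->plug->C->R->A->L->D->refl->B->L'->F->R'->H->plug->H
Char 5 ('G'): step: R->2, L=6; G->plug->G->R->E->L->C->refl->A->L'->B->R'->C->plug->C
Final: ciphertext=DGDHC, RIGHT=2, LEFT=6

Answer: DGDHC 2 6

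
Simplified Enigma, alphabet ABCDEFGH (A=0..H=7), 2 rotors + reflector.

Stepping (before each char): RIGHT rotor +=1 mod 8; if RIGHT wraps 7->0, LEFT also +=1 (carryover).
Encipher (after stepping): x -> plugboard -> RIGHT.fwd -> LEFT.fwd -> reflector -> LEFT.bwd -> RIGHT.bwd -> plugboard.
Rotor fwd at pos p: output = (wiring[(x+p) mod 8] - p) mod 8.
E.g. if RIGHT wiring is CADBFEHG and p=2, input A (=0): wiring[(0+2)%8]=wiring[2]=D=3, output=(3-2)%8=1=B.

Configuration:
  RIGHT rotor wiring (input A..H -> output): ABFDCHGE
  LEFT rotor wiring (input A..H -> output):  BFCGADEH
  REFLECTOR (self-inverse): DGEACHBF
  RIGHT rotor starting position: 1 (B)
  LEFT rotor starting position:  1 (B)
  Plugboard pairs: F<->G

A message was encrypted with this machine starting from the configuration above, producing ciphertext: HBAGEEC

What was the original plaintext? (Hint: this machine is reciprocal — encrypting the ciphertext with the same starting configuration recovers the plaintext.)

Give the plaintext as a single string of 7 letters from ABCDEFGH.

Answer: DGFEGFF

Derivation:
Char 1 ('H'): step: R->2, L=1; H->plug->H->R->H->L->A->refl->D->L'->F->R'->D->plug->D
Char 2 ('B'): step: R->3, L=1; B->plug->B->R->H->L->A->refl->D->L'->F->R'->F->plug->G
Char 3 ('A'): step: R->4, L=1; A->plug->A->R->G->L->G->refl->B->L'->B->R'->G->plug->F
Char 4 ('G'): step: R->5, L=1; G->plug->F->R->A->L->E->refl->C->L'->E->R'->E->plug->E
Char 5 ('E'): step: R->6, L=1; E->plug->E->R->H->L->A->refl->D->L'->F->R'->F->plug->G
Char 6 ('E'): step: R->7, L=1; E->plug->E->R->E->L->C->refl->E->L'->A->R'->G->plug->F
Char 7 ('C'): step: R->0, L->2 (L advanced); C->plug->C->R->F->L->F->refl->H->L'->G->R'->G->plug->F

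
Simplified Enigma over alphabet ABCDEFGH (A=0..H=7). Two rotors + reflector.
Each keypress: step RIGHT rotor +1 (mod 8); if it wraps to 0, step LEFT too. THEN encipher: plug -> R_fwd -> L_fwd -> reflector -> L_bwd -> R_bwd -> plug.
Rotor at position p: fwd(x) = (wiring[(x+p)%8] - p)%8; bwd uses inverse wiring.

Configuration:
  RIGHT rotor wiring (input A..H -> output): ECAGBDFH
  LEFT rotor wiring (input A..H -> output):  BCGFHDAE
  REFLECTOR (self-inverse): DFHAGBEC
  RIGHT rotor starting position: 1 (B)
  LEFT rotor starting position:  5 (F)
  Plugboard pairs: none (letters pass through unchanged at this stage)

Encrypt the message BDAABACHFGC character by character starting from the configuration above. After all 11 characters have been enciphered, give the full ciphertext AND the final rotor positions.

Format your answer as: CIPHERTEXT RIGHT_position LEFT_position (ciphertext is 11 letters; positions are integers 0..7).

Answer: FGGGCCGAHBD 4 6

Derivation:
Char 1 ('B'): step: R->2, L=5; B->plug->B->R->E->L->F->refl->B->L'->F->R'->F->plug->F
Char 2 ('D'): step: R->3, L=5; D->plug->D->R->C->L->H->refl->C->L'->H->R'->G->plug->G
Char 3 ('A'): step: R->4, L=5; A->plug->A->R->F->L->B->refl->F->L'->E->R'->G->plug->G
Char 4 ('A'): step: R->5, L=5; A->plug->A->R->G->L->A->refl->D->L'->B->R'->G->plug->G
Char 5 ('B'): step: R->6, L=5; B->plug->B->R->B->L->D->refl->A->L'->G->R'->C->plug->C
Char 6 ('A'): step: R->7, L=5; A->plug->A->R->A->L->G->refl->E->L'->D->R'->C->plug->C
Char 7 ('C'): step: R->0, L->6 (L advanced); C->plug->C->R->A->L->C->refl->H->L'->F->R'->G->plug->G
Char 8 ('H'): step: R->1, L=6; H->plug->H->R->D->L->E->refl->G->L'->B->R'->A->plug->A
Char 9 ('F'): step: R->2, L=6; F->plug->F->R->F->L->H->refl->C->L'->A->R'->H->plug->H
Char 10 ('G'): step: R->3, L=6; G->plug->G->R->H->L->F->refl->B->L'->G->R'->B->plug->B
Char 11 ('C'): step: R->4, L=6; C->plug->C->R->B->L->G->refl->E->L'->D->R'->D->plug->D
Final: ciphertext=FGGGCCGAHBD, RIGHT=4, LEFT=6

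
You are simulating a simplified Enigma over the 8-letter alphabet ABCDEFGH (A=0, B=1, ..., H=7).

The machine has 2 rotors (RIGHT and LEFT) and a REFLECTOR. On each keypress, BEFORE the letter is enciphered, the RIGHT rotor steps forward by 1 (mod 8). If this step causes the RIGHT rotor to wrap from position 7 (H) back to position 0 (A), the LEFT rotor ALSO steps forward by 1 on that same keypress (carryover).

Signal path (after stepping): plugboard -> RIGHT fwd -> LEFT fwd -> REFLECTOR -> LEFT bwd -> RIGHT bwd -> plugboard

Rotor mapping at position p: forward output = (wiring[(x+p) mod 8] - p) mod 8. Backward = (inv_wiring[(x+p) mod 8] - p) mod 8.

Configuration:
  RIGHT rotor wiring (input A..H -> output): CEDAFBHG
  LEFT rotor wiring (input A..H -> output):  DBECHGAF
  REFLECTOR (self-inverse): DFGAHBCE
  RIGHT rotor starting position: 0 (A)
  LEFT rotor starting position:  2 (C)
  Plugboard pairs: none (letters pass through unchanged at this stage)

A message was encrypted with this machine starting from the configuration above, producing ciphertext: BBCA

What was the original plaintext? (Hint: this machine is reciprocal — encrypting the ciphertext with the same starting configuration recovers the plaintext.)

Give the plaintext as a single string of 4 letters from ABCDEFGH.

Char 1 ('B'): step: R->1, L=2; B->plug->B->R->C->L->F->refl->B->L'->G->R'->F->plug->F
Char 2 ('B'): step: R->2, L=2; B->plug->B->R->G->L->B->refl->F->L'->C->R'->H->plug->H
Char 3 ('C'): step: R->3, L=2; C->plug->C->R->G->L->B->refl->F->L'->C->R'->B->plug->B
Char 4 ('A'): step: R->4, L=2; A->plug->A->R->B->L->A->refl->D->L'->F->R'->B->plug->B

Answer: FHBB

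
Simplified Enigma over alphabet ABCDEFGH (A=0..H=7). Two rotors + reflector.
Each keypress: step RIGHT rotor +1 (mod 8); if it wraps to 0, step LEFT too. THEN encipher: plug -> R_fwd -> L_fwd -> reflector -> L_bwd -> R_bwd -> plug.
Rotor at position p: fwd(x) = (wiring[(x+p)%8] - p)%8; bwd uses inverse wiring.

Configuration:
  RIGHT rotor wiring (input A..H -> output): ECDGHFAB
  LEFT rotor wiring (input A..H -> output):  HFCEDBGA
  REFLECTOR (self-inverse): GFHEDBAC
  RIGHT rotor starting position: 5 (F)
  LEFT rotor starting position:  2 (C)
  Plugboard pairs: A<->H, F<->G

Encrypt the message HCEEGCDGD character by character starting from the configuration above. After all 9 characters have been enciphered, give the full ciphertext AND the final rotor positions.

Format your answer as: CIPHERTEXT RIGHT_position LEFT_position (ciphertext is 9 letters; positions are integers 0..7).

Answer: CADFEGHDG 6 3

Derivation:
Char 1 ('H'): step: R->6, L=2; H->plug->A->R->C->L->B->refl->F->L'->G->R'->C->plug->C
Char 2 ('C'): step: R->7, L=2; C->plug->C->R->D->L->H->refl->C->L'->B->R'->H->plug->A
Char 3 ('E'): step: R->0, L->3 (L advanced); E->plug->E->R->H->L->H->refl->C->L'->G->R'->D->plug->D
Char 4 ('E'): step: R->1, L=3; E->plug->E->R->E->L->F->refl->B->L'->A->R'->G->plug->F
Char 5 ('G'): step: R->2, L=3; G->plug->F->R->H->L->H->refl->C->L'->G->R'->E->plug->E
Char 6 ('C'): step: R->3, L=3; C->plug->C->R->C->L->G->refl->A->L'->B->R'->F->plug->G
Char 7 ('D'): step: R->4, L=3; D->plug->D->R->F->L->E->refl->D->L'->D->R'->A->plug->H
Char 8 ('G'): step: R->5, L=3; G->plug->F->R->G->L->C->refl->H->L'->H->R'->D->plug->D
Char 9 ('D'): step: R->6, L=3; D->plug->D->R->E->L->F->refl->B->L'->A->R'->F->plug->G
Final: ciphertext=CADFEGHDG, RIGHT=6, LEFT=3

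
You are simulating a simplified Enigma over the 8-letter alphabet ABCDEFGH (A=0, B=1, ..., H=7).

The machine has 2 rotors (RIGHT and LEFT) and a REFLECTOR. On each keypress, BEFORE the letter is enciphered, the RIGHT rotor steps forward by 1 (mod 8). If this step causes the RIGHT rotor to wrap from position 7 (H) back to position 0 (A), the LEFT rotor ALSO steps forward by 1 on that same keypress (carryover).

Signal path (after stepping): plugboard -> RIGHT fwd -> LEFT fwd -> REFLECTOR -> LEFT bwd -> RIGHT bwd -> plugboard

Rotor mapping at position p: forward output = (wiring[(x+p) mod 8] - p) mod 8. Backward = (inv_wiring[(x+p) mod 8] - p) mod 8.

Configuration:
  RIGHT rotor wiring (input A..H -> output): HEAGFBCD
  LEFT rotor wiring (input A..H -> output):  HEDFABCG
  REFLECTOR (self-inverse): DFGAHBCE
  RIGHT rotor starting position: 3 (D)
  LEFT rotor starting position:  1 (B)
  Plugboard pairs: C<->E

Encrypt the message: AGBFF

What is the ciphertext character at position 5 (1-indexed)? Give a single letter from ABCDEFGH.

Char 1 ('A'): step: R->4, L=1; A->plug->A->R->B->L->C->refl->G->L'->H->R'->D->plug->D
Char 2 ('G'): step: R->5, L=1; G->plug->G->R->B->L->C->refl->G->L'->H->R'->E->plug->C
Char 3 ('B'): step: R->6, L=1; B->plug->B->R->F->L->B->refl->F->L'->G->R'->D->plug->D
Char 4 ('F'): step: R->7, L=1; F->plug->F->R->G->L->F->refl->B->L'->F->R'->C->plug->E
Char 5 ('F'): step: R->0, L->2 (L advanced); F->plug->F->R->B->L->D->refl->A->L'->E->R'->B->plug->B

B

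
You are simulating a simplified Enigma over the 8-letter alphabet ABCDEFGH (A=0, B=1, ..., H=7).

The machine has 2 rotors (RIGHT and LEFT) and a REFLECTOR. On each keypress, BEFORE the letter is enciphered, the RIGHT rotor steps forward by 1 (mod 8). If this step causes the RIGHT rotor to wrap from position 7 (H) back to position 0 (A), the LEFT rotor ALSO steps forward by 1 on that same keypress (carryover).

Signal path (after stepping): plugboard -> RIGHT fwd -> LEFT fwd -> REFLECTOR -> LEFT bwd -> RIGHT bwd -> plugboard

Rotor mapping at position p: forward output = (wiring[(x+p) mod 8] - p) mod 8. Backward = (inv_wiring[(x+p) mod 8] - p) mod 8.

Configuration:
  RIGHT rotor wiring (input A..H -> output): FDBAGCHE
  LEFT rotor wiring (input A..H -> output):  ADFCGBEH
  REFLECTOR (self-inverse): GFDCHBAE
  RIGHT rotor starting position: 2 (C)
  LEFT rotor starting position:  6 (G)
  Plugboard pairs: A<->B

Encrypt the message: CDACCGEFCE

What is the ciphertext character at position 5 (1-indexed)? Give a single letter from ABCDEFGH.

Char 1 ('C'): step: R->3, L=6; C->plug->C->R->H->L->D->refl->C->L'->C->R'->F->plug->F
Char 2 ('D'): step: R->4, L=6; D->plug->D->R->A->L->G->refl->A->L'->G->R'->B->plug->A
Char 3 ('A'): step: R->5, L=6; A->plug->B->R->C->L->C->refl->D->L'->H->R'->C->plug->C
Char 4 ('C'): step: R->6, L=6; C->plug->C->R->H->L->D->refl->C->L'->C->R'->F->plug->F
Char 5 ('C'): step: R->7, L=6; C->plug->C->R->E->L->H->refl->E->L'->F->R'->A->plug->B

B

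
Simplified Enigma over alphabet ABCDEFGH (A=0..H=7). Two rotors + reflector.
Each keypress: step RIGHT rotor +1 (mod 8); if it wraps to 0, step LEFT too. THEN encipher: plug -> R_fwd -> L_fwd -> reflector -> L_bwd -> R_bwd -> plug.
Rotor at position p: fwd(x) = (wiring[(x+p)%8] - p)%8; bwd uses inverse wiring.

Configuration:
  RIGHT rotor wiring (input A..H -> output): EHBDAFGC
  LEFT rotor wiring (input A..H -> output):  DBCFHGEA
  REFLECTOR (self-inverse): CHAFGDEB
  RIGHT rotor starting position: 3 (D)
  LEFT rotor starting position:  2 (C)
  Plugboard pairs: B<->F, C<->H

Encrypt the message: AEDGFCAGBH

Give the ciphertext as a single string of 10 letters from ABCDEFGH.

Answer: EFGCDDDHCA

Derivation:
Char 1 ('A'): step: R->4, L=2; A->plug->A->R->E->L->C->refl->A->L'->A->R'->E->plug->E
Char 2 ('E'): step: R->5, L=2; E->plug->E->R->C->L->F->refl->D->L'->B->R'->B->plug->F
Char 3 ('D'): step: R->6, L=2; D->plug->D->R->B->L->D->refl->F->L'->C->R'->G->plug->G
Char 4 ('G'): step: R->7, L=2; G->plug->G->R->G->L->B->refl->H->L'->H->R'->H->plug->C
Char 5 ('F'): step: R->0, L->3 (L advanced); F->plug->B->R->H->L->H->refl->B->L'->D->R'->D->plug->D
Char 6 ('C'): step: R->1, L=3; C->plug->H->R->D->L->B->refl->H->L'->H->R'->D->plug->D
Char 7 ('A'): step: R->2, L=3; A->plug->A->R->H->L->H->refl->B->L'->D->R'->D->plug->D
Char 8 ('G'): step: R->3, L=3; G->plug->G->R->E->L->F->refl->D->L'->C->R'->C->plug->H
Char 9 ('B'): step: R->4, L=3; B->plug->F->R->D->L->B->refl->H->L'->H->R'->H->plug->C
Char 10 ('H'): step: R->5, L=3; H->plug->C->R->F->L->A->refl->C->L'->A->R'->A->plug->A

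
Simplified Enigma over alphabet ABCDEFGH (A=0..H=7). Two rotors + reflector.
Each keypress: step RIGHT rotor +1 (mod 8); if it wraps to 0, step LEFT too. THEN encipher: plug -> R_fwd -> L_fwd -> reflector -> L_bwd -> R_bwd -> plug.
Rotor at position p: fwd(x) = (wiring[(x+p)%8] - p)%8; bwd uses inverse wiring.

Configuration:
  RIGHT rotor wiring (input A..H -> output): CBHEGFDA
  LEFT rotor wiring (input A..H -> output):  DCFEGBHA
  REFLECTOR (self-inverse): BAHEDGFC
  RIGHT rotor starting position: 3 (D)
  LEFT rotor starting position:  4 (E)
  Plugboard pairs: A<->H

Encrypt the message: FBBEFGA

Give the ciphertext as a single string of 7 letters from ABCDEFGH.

Char 1 ('F'): step: R->4, L=4; F->plug->F->R->F->L->G->refl->F->L'->B->R'->B->plug->B
Char 2 ('B'): step: R->5, L=4; B->plug->B->R->G->L->B->refl->A->L'->H->R'->G->plug->G
Char 3 ('B'): step: R->6, L=4; B->plug->B->R->C->L->D->refl->E->L'->D->R'->D->plug->D
Char 4 ('E'): step: R->7, L=4; E->plug->E->R->F->L->G->refl->F->L'->B->R'->A->plug->H
Char 5 ('F'): step: R->0, L->5 (L advanced); F->plug->F->R->F->L->A->refl->B->L'->H->R'->C->plug->C
Char 6 ('G'): step: R->1, L=5; G->plug->G->R->H->L->B->refl->A->L'->F->R'->D->plug->D
Char 7 ('A'): step: R->2, L=5; A->plug->H->R->H->L->B->refl->A->L'->F->R'->A->plug->H

Answer: BGDHCDH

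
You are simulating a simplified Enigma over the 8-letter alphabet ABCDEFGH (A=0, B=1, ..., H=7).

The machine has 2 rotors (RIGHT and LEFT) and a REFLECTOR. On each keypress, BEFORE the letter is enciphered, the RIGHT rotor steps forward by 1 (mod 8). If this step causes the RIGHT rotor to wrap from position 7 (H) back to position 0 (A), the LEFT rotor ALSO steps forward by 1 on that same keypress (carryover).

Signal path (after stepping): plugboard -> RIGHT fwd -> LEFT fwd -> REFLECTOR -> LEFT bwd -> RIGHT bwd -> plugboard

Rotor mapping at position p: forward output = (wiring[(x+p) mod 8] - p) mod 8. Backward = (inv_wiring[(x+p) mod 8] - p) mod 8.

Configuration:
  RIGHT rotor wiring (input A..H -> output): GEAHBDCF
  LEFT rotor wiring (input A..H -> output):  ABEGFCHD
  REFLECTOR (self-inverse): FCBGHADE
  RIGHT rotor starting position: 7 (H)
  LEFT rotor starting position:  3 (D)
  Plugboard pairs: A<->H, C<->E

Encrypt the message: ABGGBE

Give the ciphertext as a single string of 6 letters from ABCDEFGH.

Char 1 ('A'): step: R->0, L->4 (L advanced); A->plug->H->R->F->L->F->refl->A->L'->G->R'->A->plug->H
Char 2 ('B'): step: R->1, L=4; B->plug->B->R->H->L->C->refl->B->L'->A->R'->D->plug->D
Char 3 ('G'): step: R->2, L=4; G->plug->G->R->E->L->E->refl->H->L'->D->R'->F->plug->F
Char 4 ('G'): step: R->3, L=4; G->plug->G->R->B->L->G->refl->D->L'->C->R'->E->plug->C
Char 5 ('B'): step: R->4, L=4; B->plug->B->R->H->L->C->refl->B->L'->A->R'->F->plug->F
Char 6 ('E'): step: R->5, L=4; E->plug->C->R->A->L->B->refl->C->L'->H->R'->E->plug->C

Answer: HDFCFC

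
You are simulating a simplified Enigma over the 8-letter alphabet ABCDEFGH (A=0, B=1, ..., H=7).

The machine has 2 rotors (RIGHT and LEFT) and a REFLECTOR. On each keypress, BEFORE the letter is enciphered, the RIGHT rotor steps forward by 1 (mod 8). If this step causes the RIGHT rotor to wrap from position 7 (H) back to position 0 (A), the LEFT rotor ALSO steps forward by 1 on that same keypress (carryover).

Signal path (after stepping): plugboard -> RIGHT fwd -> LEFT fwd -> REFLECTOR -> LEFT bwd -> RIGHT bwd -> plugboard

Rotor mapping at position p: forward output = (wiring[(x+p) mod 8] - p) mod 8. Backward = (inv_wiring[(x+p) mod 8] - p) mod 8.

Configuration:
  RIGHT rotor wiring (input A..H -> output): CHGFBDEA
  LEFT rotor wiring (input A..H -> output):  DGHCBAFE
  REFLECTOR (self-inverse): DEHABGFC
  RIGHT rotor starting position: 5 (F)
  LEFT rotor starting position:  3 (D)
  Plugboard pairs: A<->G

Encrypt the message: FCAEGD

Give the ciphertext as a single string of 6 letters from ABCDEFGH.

Char 1 ('F'): step: R->6, L=3; F->plug->F->R->H->L->E->refl->B->L'->E->R'->C->plug->C
Char 2 ('C'): step: R->7, L=3; C->plug->C->R->A->L->H->refl->C->L'->D->R'->B->plug->B
Char 3 ('A'): step: R->0, L->4 (L advanced); A->plug->G->R->E->L->H->refl->C->L'->F->R'->D->plug->D
Char 4 ('E'): step: R->1, L=4; E->plug->E->R->C->L->B->refl->E->L'->B->R'->H->plug->H
Char 5 ('G'): step: R->2, L=4; G->plug->A->R->E->L->H->refl->C->L'->F->R'->H->plug->H
Char 6 ('D'): step: R->3, L=4; D->plug->D->R->B->L->E->refl->B->L'->C->R'->A->plug->G

Answer: CBDHHG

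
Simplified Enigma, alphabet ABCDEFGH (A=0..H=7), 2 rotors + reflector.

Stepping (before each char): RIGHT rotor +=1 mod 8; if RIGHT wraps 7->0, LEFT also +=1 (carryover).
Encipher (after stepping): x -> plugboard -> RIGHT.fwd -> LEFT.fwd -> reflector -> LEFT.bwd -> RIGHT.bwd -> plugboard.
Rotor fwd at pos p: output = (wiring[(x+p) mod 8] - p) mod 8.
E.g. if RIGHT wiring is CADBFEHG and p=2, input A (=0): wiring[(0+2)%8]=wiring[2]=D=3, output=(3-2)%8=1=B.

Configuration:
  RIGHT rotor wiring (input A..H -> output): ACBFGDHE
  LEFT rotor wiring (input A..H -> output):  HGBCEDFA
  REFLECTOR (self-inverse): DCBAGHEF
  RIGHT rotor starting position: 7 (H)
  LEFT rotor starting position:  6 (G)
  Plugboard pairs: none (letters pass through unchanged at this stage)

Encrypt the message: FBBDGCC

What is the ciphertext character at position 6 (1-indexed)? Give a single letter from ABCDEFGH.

Char 1 ('F'): step: R->0, L->7 (L advanced); F->plug->F->R->D->L->C->refl->B->L'->A->R'->A->plug->A
Char 2 ('B'): step: R->1, L=7; B->plug->B->R->A->L->B->refl->C->L'->D->R'->G->plug->G
Char 3 ('B'): step: R->2, L=7; B->plug->B->R->D->L->C->refl->B->L'->A->R'->H->plug->H
Char 4 ('D'): step: R->3, L=7; D->plug->D->R->E->L->D->refl->A->L'->B->R'->E->plug->E
Char 5 ('G'): step: R->4, L=7; G->plug->G->R->F->L->F->refl->H->L'->C->R'->A->plug->A
Char 6 ('C'): step: R->5, L=7; C->plug->C->R->H->L->G->refl->E->L'->G->R'->A->plug->A

A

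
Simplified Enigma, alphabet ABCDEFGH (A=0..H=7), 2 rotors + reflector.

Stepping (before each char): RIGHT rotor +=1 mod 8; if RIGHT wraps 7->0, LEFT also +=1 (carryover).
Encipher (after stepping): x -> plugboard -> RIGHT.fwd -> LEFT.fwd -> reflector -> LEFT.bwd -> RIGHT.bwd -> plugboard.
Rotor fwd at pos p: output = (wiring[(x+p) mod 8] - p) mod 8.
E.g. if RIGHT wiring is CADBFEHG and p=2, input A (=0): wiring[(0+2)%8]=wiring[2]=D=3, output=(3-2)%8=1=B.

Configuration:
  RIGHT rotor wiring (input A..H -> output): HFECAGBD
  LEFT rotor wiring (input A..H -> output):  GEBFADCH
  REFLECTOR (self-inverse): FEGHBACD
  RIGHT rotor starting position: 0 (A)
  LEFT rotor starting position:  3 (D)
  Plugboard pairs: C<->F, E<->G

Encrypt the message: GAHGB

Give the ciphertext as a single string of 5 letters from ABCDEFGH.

Answer: BCEFF

Derivation:
Char 1 ('G'): step: R->1, L=3; G->plug->E->R->F->L->D->refl->H->L'->D->R'->B->plug->B
Char 2 ('A'): step: R->2, L=3; A->plug->A->R->C->L->A->refl->F->L'->B->R'->F->plug->C
Char 3 ('H'): step: R->3, L=3; H->plug->H->R->B->L->F->refl->A->L'->C->R'->G->plug->E
Char 4 ('G'): step: R->4, L=3; G->plug->E->R->D->L->H->refl->D->L'->F->R'->C->plug->F
Char 5 ('B'): step: R->5, L=3; B->plug->B->R->E->L->E->refl->B->L'->G->R'->C->plug->F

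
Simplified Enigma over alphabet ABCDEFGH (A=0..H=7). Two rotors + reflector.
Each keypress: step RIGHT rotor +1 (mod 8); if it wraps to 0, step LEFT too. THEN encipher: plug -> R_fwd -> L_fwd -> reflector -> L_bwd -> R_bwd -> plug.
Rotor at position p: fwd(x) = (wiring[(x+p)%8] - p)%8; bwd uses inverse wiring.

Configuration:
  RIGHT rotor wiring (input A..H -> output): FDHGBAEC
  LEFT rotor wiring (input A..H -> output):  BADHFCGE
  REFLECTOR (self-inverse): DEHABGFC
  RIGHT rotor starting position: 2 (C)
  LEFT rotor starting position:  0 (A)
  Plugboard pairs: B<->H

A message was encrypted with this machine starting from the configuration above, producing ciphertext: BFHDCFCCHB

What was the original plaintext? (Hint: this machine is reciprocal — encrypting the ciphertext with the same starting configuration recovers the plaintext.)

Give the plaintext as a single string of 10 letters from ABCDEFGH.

Answer: HCDGHEADEA

Derivation:
Char 1 ('B'): step: R->3, L=0; B->plug->H->R->E->L->F->refl->G->L'->G->R'->B->plug->H
Char 2 ('F'): step: R->4, L=0; F->plug->F->R->H->L->E->refl->B->L'->A->R'->C->plug->C
Char 3 ('H'): step: R->5, L=0; H->plug->B->R->H->L->E->refl->B->L'->A->R'->D->plug->D
Char 4 ('D'): step: R->6, L=0; D->plug->D->R->F->L->C->refl->H->L'->D->R'->G->plug->G
Char 5 ('C'): step: R->7, L=0; C->plug->C->R->E->L->F->refl->G->L'->G->R'->B->plug->H
Char 6 ('F'): step: R->0, L->1 (L advanced); F->plug->F->R->A->L->H->refl->C->L'->B->R'->E->plug->E
Char 7 ('C'): step: R->1, L=1; C->plug->C->R->F->L->F->refl->G->L'->C->R'->A->plug->A
Char 8 ('C'): step: R->2, L=1; C->plug->C->R->H->L->A->refl->D->L'->G->R'->D->plug->D
Char 9 ('H'): step: R->3, L=1; H->plug->B->R->G->L->D->refl->A->L'->H->R'->E->plug->E
Char 10 ('B'): step: R->4, L=1; B->plug->H->R->C->L->G->refl->F->L'->F->R'->A->plug->A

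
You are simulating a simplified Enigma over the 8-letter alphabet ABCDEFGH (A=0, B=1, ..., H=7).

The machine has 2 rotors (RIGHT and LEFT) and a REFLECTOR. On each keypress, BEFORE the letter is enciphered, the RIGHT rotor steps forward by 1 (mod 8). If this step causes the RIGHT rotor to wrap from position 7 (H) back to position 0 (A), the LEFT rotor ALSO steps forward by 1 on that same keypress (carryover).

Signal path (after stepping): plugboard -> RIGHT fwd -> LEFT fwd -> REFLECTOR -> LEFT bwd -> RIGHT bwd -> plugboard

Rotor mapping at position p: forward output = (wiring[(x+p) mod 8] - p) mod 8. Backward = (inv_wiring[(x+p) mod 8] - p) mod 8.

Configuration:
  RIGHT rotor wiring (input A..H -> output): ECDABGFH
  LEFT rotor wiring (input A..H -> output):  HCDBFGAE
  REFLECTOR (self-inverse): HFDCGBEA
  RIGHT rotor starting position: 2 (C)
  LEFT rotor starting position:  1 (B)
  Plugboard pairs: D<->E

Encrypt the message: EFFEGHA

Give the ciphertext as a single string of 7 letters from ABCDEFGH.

Char 1 ('E'): step: R->3, L=1; E->plug->D->R->C->L->A->refl->H->L'->F->R'->A->plug->A
Char 2 ('F'): step: R->4, L=1; F->plug->F->R->G->L->D->refl->C->L'->B->R'->C->plug->C
Char 3 ('F'): step: R->5, L=1; F->plug->F->R->G->L->D->refl->C->L'->B->R'->A->plug->A
Char 4 ('E'): step: R->6, L=1; E->plug->D->R->E->L->F->refl->B->L'->A->R'->H->plug->H
Char 5 ('G'): step: R->7, L=1; G->plug->G->R->H->L->G->refl->E->L'->D->R'->C->plug->C
Char 6 ('H'): step: R->0, L->2 (L advanced); H->plug->H->R->H->L->A->refl->H->L'->B->R'->E->plug->D
Char 7 ('A'): step: R->1, L=2; A->plug->A->R->B->L->H->refl->A->L'->H->R'->C->plug->C

Answer: ACAHCDC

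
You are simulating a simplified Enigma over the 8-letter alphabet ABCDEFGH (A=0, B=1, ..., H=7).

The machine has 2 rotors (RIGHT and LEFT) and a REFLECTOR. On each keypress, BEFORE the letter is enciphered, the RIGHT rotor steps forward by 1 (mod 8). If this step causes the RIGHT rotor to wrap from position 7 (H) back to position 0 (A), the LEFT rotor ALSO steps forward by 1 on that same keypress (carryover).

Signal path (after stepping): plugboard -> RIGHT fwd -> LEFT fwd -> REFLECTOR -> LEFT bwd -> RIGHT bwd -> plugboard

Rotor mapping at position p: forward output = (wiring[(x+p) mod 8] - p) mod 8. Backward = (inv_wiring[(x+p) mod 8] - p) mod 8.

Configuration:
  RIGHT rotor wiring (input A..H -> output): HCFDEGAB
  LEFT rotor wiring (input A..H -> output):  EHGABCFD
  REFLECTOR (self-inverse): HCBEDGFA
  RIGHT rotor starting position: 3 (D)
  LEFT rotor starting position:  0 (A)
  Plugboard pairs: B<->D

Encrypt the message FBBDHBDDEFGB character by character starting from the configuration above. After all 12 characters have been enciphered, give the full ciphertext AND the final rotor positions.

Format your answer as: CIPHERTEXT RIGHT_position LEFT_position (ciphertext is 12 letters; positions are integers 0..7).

Answer: DGFGGCHADABE 7 1

Derivation:
Char 1 ('F'): step: R->4, L=0; F->plug->F->R->G->L->F->refl->G->L'->C->R'->B->plug->D
Char 2 ('B'): step: R->5, L=0; B->plug->D->R->C->L->G->refl->F->L'->G->R'->G->plug->G
Char 3 ('B'): step: R->6, L=0; B->plug->D->R->E->L->B->refl->C->L'->F->R'->F->plug->F
Char 4 ('D'): step: R->7, L=0; D->plug->B->R->A->L->E->refl->D->L'->H->R'->G->plug->G
Char 5 ('H'): step: R->0, L->1 (L advanced); H->plug->H->R->B->L->F->refl->G->L'->A->R'->G->plug->G
Char 6 ('B'): step: R->1, L=1; B->plug->D->R->D->L->A->refl->H->L'->C->R'->C->plug->C
Char 7 ('D'): step: R->2, L=1; D->plug->B->R->B->L->F->refl->G->L'->A->R'->H->plug->H
Char 8 ('D'): step: R->3, L=1; D->plug->B->R->B->L->F->refl->G->L'->A->R'->A->plug->A
Char 9 ('E'): step: R->4, L=1; E->plug->E->R->D->L->A->refl->H->L'->C->R'->B->plug->D
Char 10 ('F'): step: R->5, L=1; F->plug->F->R->A->L->G->refl->F->L'->B->R'->A->plug->A
Char 11 ('G'): step: R->6, L=1; G->plug->G->R->G->L->C->refl->B->L'->E->R'->D->plug->B
Char 12 ('B'): step: R->7, L=1; B->plug->D->R->G->L->C->refl->B->L'->E->R'->E->plug->E
Final: ciphertext=DGFGGCHADABE, RIGHT=7, LEFT=1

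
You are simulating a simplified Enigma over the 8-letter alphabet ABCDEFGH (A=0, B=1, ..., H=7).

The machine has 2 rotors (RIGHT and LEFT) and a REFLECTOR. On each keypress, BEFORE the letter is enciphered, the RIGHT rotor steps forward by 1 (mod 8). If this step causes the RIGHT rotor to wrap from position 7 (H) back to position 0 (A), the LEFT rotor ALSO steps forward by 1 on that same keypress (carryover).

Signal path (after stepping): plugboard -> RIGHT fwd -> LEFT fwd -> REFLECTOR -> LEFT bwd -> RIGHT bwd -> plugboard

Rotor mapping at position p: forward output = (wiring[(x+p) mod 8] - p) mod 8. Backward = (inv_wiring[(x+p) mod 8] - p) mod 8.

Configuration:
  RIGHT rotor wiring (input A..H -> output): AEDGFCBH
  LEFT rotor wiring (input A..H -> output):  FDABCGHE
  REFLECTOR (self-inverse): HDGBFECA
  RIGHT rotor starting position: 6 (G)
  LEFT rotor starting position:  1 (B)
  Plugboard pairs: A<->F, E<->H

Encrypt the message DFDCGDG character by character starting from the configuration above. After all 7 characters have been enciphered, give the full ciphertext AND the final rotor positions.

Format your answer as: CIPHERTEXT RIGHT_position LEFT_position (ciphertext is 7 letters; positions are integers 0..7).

Char 1 ('D'): step: R->7, L=1; D->plug->D->R->E->L->F->refl->E->L'->H->R'->E->plug->H
Char 2 ('F'): step: R->0, L->2 (L advanced); F->plug->A->R->A->L->G->refl->C->L'->F->R'->E->plug->H
Char 3 ('D'): step: R->1, L=2; D->plug->D->R->E->L->F->refl->E->L'->D->R'->A->plug->F
Char 4 ('C'): step: R->2, L=2; C->plug->C->R->D->L->E->refl->F->L'->E->R'->B->plug->B
Char 5 ('G'): step: R->3, L=2; G->plug->G->R->B->L->H->refl->A->L'->C->R'->B->plug->B
Char 6 ('D'): step: R->4, L=2; D->plug->D->R->D->L->E->refl->F->L'->E->R'->E->plug->H
Char 7 ('G'): step: R->5, L=2; G->plug->G->R->B->L->H->refl->A->L'->C->R'->C->plug->C
Final: ciphertext=HHFBBHC, RIGHT=5, LEFT=2

Answer: HHFBBHC 5 2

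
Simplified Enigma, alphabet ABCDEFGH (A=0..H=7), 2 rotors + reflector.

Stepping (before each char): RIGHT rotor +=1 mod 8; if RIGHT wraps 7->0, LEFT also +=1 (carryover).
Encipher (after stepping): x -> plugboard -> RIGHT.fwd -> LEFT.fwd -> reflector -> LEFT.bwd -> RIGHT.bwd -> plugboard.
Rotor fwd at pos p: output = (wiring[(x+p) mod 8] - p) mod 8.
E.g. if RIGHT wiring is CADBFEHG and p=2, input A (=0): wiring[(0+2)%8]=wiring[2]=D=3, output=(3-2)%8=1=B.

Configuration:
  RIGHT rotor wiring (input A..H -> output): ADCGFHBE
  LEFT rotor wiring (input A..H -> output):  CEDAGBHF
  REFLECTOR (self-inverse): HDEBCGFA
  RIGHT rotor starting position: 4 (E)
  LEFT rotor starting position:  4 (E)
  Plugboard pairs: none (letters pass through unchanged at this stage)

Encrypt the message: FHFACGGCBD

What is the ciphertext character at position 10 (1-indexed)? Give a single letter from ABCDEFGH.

Char 1 ('F'): step: R->5, L=4; F->plug->F->R->F->L->A->refl->H->L'->G->R'->E->plug->E
Char 2 ('H'): step: R->6, L=4; H->plug->H->R->B->L->F->refl->G->L'->E->R'->E->plug->E
Char 3 ('F'): step: R->7, L=4; F->plug->F->R->G->L->H->refl->A->L'->F->R'->A->plug->A
Char 4 ('A'): step: R->0, L->5 (L advanced); A->plug->A->R->A->L->E->refl->C->L'->B->R'->G->plug->G
Char 5 ('C'): step: R->1, L=5; C->plug->C->R->F->L->G->refl->F->L'->D->R'->G->plug->G
Char 6 ('G'): step: R->2, L=5; G->plug->G->R->G->L->D->refl->B->L'->H->R'->E->plug->E
Char 7 ('G'): step: R->3, L=5; G->plug->G->R->A->L->E->refl->C->L'->B->R'->E->plug->E
Char 8 ('C'): step: R->4, L=5; C->plug->C->R->F->L->G->refl->F->L'->D->R'->B->plug->B
Char 9 ('B'): step: R->5, L=5; B->plug->B->R->E->L->H->refl->A->L'->C->R'->A->plug->A
Char 10 ('D'): step: R->6, L=5; D->plug->D->R->F->L->G->refl->F->L'->D->R'->A->plug->A

A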